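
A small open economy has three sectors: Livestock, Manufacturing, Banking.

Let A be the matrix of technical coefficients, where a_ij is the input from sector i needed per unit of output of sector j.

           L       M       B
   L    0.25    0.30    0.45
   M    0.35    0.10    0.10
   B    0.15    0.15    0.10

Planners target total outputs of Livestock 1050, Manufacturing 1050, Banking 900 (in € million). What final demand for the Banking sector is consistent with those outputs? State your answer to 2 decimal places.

d_B = 495.00

I − A =
  [   0.75    -0.30    -0.45]
  [  -0.35     0.90    -0.10]
  [  -0.15    -0.15     0.90]
d = (I − A) x:
  d_L = (+0.75)·1050 + (-0.30)·1050 + (-0.45)·900 = 67.50
  d_M = (-0.35)·1050 + (+0.90)·1050 + (-0.10)·900 = 487.50
  d_B = (-0.15)·1050 + (-0.15)·1050 + (+0.90)·900 = 495.00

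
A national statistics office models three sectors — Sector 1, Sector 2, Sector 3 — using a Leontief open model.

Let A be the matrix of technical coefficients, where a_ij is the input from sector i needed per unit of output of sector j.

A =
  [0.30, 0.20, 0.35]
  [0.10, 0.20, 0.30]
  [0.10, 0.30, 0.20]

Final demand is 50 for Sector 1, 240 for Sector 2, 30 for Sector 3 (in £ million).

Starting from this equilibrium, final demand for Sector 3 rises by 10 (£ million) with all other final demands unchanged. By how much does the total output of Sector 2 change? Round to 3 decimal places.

I − A =
  [   0.70    -0.20    -0.35]
  [  -0.10     0.80    -0.30]
  [  -0.10    -0.30     0.80]
Cofactors of I−A, C_ij = (−1)^(i+j)·(minor ij) (rows/columns in the sector order above):
  C_11 = (0.80)(0.80) − (-0.30)(-0.30) = 0.5500
  C_12 = −[(-0.10)(0.80) − (-0.30)(-0.10)] = 0.1100
  C_13 = (-0.10)(-0.30) − (0.80)(-0.10) = 0.1100
  C_21 = −[(-0.20)(0.80) − (-0.35)(-0.30)] = 0.2650
  C_22 = (0.70)(0.80) − (-0.35)(-0.10) = 0.5250
  C_23 = −[(0.70)(-0.30) − (-0.20)(-0.10)] = 0.2300
  C_31 = (-0.20)(-0.30) − (-0.35)(0.80) = 0.3400
  C_32 = −[(0.70)(-0.30) − (-0.35)(-0.10)] = 0.2450
  C_33 = (0.70)(0.80) − (-0.20)(-0.10) = 0.5400
det(I−A) = Σ_j (I−A)_1j·C_1j = (0.70)(0.5500) + (-0.20)(0.1100) + (-0.35)(0.1100) = 0.3245
adj(I−A) = Cᵀ =
  [ 0.5500   0.2650   0.3400]
  [ 0.1100   0.5250   0.2450]
  [ 0.1100   0.2300   0.5400]
(I − A)⁻¹ = adj(I−A) / det(I−A) ≈
  [   1.6949     0.8166     1.0478]
  [   0.3390     1.6179     0.7550]
  [   0.3390     0.7088     1.6641]
Δx = (I − A)⁻¹ Δd with Δd having +10 in the Sector 3 component and 0 elsewhere.
So Δx_2 = L_23 · (+10), where L_23 = adj(I−A)_23 / det(I−A) = 0.2450 / 0.3245.
Δx_2 = 0.2450 × (+10) / 0.3245 = 2.45 / 0.3245 ≈ 7.550.

Δx_2 = 7.550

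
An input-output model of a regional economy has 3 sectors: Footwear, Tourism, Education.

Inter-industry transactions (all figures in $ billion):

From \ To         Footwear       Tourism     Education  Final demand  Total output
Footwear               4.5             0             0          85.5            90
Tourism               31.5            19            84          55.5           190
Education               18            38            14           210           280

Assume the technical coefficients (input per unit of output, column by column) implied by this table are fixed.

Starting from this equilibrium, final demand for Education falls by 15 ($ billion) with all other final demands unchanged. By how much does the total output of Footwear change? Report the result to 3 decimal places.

Δx_F = 0.000

Technical coefficients a_ij = z_ij / X_j:
  a_FF = 4.5/90 = 0.05, a_TF = 31.5/90 = 0.35, a_EF = 18/90 = 0.20
  a_FT = 0/190 = 0.00, a_TT = 19/190 = 0.10, a_ET = 38/190 = 0.20
  a_FE = 0/280 = 0.00, a_TE = 84/280 = 0.30, a_EE = 14/280 = 0.05
I − A =
  [   0.95     0.00     0.00]
  [  -0.35     0.90    -0.30]
  [  -0.20    -0.20     0.95]
Cofactors of I−A, C_ij = (−1)^(i+j)·(minor ij) (rows/columns in the sector order above):
  C_11 = (0.90)(0.95) − (-0.30)(-0.20) = 0.7950
  C_12 = −[(-0.35)(0.95) − (-0.30)(-0.20)] = 0.3925
  C_13 = (-0.35)(-0.20) − (0.90)(-0.20) = 0.2500
  C_21 = −[(0.00)(0.95) − (0.00)(-0.20)] = 0.0000
  C_22 = (0.95)(0.95) − (0.00)(-0.20) = 0.9025
  C_23 = −[(0.95)(-0.20) − (0.00)(-0.20)] = 0.1900
  C_31 = (0.00)(-0.30) − (0.00)(0.90) = 0.0000
  C_32 = −[(0.95)(-0.30) − (0.00)(-0.35)] = 0.2850
  C_33 = (0.95)(0.90) − (0.00)(-0.35) = 0.8550
det(I−A) = Σ_j (I−A)_1j·C_1j = (0.95)(0.7950) + (0.00)(0.3925) + (0.00)(0.2500) = 0.75525
adj(I−A) = Cᵀ =
  [ 0.7950   0.0000   0.0000]
  [ 0.3925   0.9025   0.2850]
  [ 0.2500   0.1900   0.8550]
(I − A)⁻¹ = adj(I−A) / det(I−A) ≈
  [   1.0526     0.0000     0.0000]
  [   0.5197     1.1950     0.3774]
  [   0.3310     0.2516     1.1321]
Δx = (I − A)⁻¹ Δd with Δd having -15 in the Education component and 0 elsewhere.
So Δx_F = L_FE · (-15), where L_FE = adj(I−A)_FE / det(I−A) = 0.0000 / 0.75525.
Δx_F = 0.0000 × (-15) / 0.75525 = 0.00 / 0.75525 = 0.000.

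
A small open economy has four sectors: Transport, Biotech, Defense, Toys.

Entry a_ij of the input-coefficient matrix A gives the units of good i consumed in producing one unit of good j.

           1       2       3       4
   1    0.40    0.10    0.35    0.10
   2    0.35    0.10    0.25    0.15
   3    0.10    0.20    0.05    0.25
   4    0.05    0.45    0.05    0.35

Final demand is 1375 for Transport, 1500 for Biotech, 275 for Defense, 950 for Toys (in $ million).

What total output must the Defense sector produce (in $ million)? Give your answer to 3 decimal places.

I − A =
  [   0.60    -0.10    -0.35    -0.10]
  [  -0.35     0.90    -0.25    -0.15]
  [  -0.10    -0.20     0.95    -0.25]
  [  -0.05    -0.45    -0.05     0.65]
Compute the cofactors C_ij = (−1)^(i+j)·(3×3 minor ij) of I−A; the adjugate is their transpose:
adj(I−A) = Cᵀ =
  [ 0.418250   0.189125   0.213875   0.190250]
  [ 0.239000   0.330625   0.184750   0.184125]
  [ 0.149375   0.156750   0.266750   0.161750]
  [ 0.209125   0.255500   0.164875   0.391250]
det(I−A) = Σ_j (I−A)_1j·C_1j = (0.60)(0.418250) + (-0.10)(0.239000) + (-0.35)(0.149375) + (-0.10)(0.209125) = 0.15385625
(I − A)⁻¹ = adj(I−A) / det(I−A) ≈
  [   2.7184     1.2292     1.3901     1.2365]
  [   1.5534     2.1489     1.2008     1.1967]
  [   0.9709     1.0188     1.7338     1.0513]
  [   1.3592     1.6606     1.0716     2.5430]
x = (I − A)⁻¹ d = adj(I−A)·d / det(I−A), with det(I−A) = 0.15385625:
  x_1 = (0.418250·1375 + 0.189125·1500 + 0.213875·275 + 0.190250·950) / 0.15385625 = 1098.334375 / 0.15385625 ≈ 7138.705
  x_2 = (0.239000·1375 + 0.330625·1500 + 0.184750·275 + 0.184125·950) / 0.15385625 = 1050.2875 / 0.15385625 ≈ 6826.421
  x_3 = (0.149375·1375 + 0.156750·1500 + 0.266750·275 + 0.161750·950) / 0.15385625 = 667.534375 / 0.15385625 ≈ 4338.689
  x_4 = (0.209125·1375 + 0.255500·1500 + 0.164875·275 + 0.391250·950) / 0.15385625 = 1087.825 / 0.15385625 ≈ 7070.399

x_3 = 4338.689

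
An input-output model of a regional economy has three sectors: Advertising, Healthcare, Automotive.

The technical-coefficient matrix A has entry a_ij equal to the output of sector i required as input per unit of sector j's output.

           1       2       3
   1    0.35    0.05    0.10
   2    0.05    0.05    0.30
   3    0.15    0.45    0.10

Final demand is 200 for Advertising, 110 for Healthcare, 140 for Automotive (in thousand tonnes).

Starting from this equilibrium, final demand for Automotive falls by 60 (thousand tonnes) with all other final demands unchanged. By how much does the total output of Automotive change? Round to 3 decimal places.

I − A =
  [   0.65    -0.05    -0.10]
  [  -0.05     0.95    -0.30]
  [  -0.15    -0.45     0.90]
Cofactors of I−A, C_ij = (−1)^(i+j)·(minor ij) (rows/columns in the sector order above):
  C_11 = (0.95)(0.90) − (-0.30)(-0.45) = 0.7200
  C_12 = −[(-0.05)(0.90) − (-0.30)(-0.15)] = 0.0900
  C_13 = (-0.05)(-0.45) − (0.95)(-0.15) = 0.1650
  C_21 = −[(-0.05)(0.90) − (-0.10)(-0.45)] = 0.0900
  C_22 = (0.65)(0.90) − (-0.10)(-0.15) = 0.5700
  C_23 = −[(0.65)(-0.45) − (-0.05)(-0.15)] = 0.3000
  C_31 = (-0.05)(-0.30) − (-0.10)(0.95) = 0.1100
  C_32 = −[(0.65)(-0.30) − (-0.10)(-0.05)] = 0.2000
  C_33 = (0.65)(0.95) − (-0.05)(-0.05) = 0.6150
det(I−A) = Σ_j (I−A)_1j·C_1j = (0.65)(0.7200) + (-0.05)(0.0900) + (-0.10)(0.1650) = 0.4470
adj(I−A) = Cᵀ =
  [ 0.7200   0.0900   0.1100]
  [ 0.0900   0.5700   0.2000]
  [ 0.1650   0.3000   0.6150]
(I − A)⁻¹ = adj(I−A) / det(I−A) ≈
  [   1.6107     0.2013     0.2461]
  [   0.2013     1.2752     0.4474]
  [   0.3691     0.6711     1.3758]
Δx = (I − A)⁻¹ Δd with Δd having -60 in the Automotive component and 0 elsewhere.
So Δx_3 = L_33 · (-60), where L_33 = adj(I−A)_33 / det(I−A) = 0.6150 / 0.4470.
Δx_3 = 0.6150 × (-60) / 0.4470 = -36.90 / 0.4470 ≈ -82.550.

Δx_3 = -82.550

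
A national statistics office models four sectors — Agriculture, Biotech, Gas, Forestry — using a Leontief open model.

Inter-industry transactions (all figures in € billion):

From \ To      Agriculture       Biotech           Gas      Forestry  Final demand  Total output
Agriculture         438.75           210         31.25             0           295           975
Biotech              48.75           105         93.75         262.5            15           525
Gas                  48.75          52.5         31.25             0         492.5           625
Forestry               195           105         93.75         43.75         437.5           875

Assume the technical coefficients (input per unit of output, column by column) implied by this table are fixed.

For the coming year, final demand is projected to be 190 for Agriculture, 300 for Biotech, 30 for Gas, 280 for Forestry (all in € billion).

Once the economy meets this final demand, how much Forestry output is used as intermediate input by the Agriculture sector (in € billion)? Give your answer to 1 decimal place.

z_41 = 173.8

Technical coefficients a_ij = z_ij / X_j:
  a_11 = 438.75/975 = 0.45, a_21 = 48.75/975 = 0.05, a_31 = 48.75/975 = 0.05, a_41 = 195/975 = 0.20
  a_12 = 210/525 = 0.40, a_22 = 105/525 = 0.20, a_32 = 52.5/525 = 0.10, a_42 = 105/525 = 0.20
  a_13 = 31.25/625 = 0.05, a_23 = 93.75/625 = 0.15, a_33 = 31.25/625 = 0.05, a_43 = 93.75/625 = 0.15
  a_14 = 0/875 = 0.00, a_24 = 262.5/875 = 0.30, a_34 = 0/875 = 0.00, a_44 = 43.75/875 = 0.05
I − A =
  [   0.55    -0.40    -0.05     0.00]
  [  -0.05     0.80    -0.15    -0.30]
  [  -0.05    -0.10     0.95     0.00]
  [  -0.20    -0.20    -0.15     0.95]
Compute the cofactors C_ij = (−1)^(i+j)·(3×3 minor ij) of I−A; the adjugate is their transpose:
adj(I−A) = Cᵀ =
  [ 0.64625   0.36575   0.11000   0.11550]
  [ 0.11150   0.49400   0.10850   0.15600]
  [ 0.04575   0.07125   0.34200   0.02250]
  [ 0.16675   0.19225   0.10000   0.38550]
det(I−A) = Σ_j (I−A)_1j·C_1j = (0.55)(0.64625) + (-0.40)(0.11150) + (-0.05)(0.04575) + (0.00)(0.16675) = 0.30855
(I − A)⁻¹ = adj(I−A) / det(I−A) ≈
  [   2.0945     1.1854     0.3565     0.3743]
  [   0.3614     1.6010     0.3516     0.5056]
  [   0.1483     0.2309     1.1084     0.0729]
  [   0.5404     0.6231     0.3241     1.2494]
First solve x = (I − A)⁻¹ d = adj(I−A)·d / det(I−A); in particular x_1 = (0.64625·190 + 0.36575·300 + 0.11000·30 + 0.11550·280) / 0.30855 = 268.1525 / 0.30855 ≈ 869.073.
Intermediate flow from 4 to 1: z_41 = a_41 · x_1 = 0.20 × 268.1525 / 0.30855 = 53.6305 / 0.30855 ≈ 173.8.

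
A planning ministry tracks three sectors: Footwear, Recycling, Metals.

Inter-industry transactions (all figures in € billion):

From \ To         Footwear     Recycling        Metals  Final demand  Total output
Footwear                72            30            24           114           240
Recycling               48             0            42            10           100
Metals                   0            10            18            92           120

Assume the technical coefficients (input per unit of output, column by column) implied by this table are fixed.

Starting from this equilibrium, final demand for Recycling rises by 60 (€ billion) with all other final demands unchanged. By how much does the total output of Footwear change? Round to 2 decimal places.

Δx_1 = 32.01

Technical coefficients a_ij = z_ij / X_j:
  a_11 = 72/240 = 0.30, a_21 = 48/240 = 0.20, a_31 = 0/240 = 0.00
  a_12 = 30/100 = 0.30, a_22 = 0/100 = 0.00, a_32 = 10/100 = 0.10
  a_13 = 24/120 = 0.20, a_23 = 42/120 = 0.35, a_33 = 18/120 = 0.15
I − A =
  [   0.70    -0.30    -0.20]
  [  -0.20     1.00    -0.35]
  [   0.00    -0.10     0.85]
Cofactors of I−A, C_ij = (−1)^(i+j)·(minor ij) (rows/columns in the sector order above):
  C_11 = (1.00)(0.85) − (-0.35)(-0.10) = 0.8150
  C_12 = −[(-0.20)(0.85) − (-0.35)(0.00)] = 0.1700
  C_13 = (-0.20)(-0.10) − (1.00)(0.00) = 0.0200
  C_21 = −[(-0.30)(0.85) − (-0.20)(-0.10)] = 0.2750
  C_22 = (0.70)(0.85) − (-0.20)(0.00) = 0.5950
  C_23 = −[(0.70)(-0.10) − (-0.30)(0.00)] = 0.0700
  C_31 = (-0.30)(-0.35) − (-0.20)(1.00) = 0.3050
  C_32 = −[(0.70)(-0.35) − (-0.20)(-0.20)] = 0.2850
  C_33 = (0.70)(1.00) − (-0.30)(-0.20) = 0.6400
det(I−A) = Σ_j (I−A)_1j·C_1j = (0.70)(0.8150) + (-0.30)(0.1700) + (-0.20)(0.0200) = 0.5155
adj(I−A) = Cᵀ =
  [ 0.8150   0.2750   0.3050]
  [ 0.1700   0.5950   0.2850]
  [ 0.0200   0.0700   0.6400]
(I − A)⁻¹ = adj(I−A) / det(I−A) ≈
  [   1.5810     0.5335     0.5917]
  [   0.3298     1.1542     0.5529]
  [   0.0388     0.1358     1.2415]
Δx = (I − A)⁻¹ Δd with Δd having +60 in the Recycling component and 0 elsewhere.
So Δx_1 = L_12 · (+60), where L_12 = adj(I−A)_12 / det(I−A) = 0.2750 / 0.5155.
Δx_1 = 0.2750 × (+60) / 0.5155 = 16.50 / 0.5155 ≈ 32.01.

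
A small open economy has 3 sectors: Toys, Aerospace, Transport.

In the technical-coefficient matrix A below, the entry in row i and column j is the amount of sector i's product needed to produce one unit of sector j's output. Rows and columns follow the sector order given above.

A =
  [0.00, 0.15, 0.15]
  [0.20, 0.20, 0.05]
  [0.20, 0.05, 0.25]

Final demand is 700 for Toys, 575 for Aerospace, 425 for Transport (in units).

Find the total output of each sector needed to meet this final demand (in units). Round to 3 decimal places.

x_1 = 988.025, x_2 = 1021.898, x_3 = 898.266

I − A =
  [   1.00    -0.15    -0.15]
  [  -0.20     0.80    -0.05]
  [  -0.20    -0.05     0.75]
Cofactors of I−A, C_ij = (−1)^(i+j)·(minor ij) (rows/columns in the sector order above):
  C_11 = (0.80)(0.75) − (-0.05)(-0.05) = 0.5975
  C_12 = −[(-0.20)(0.75) − (-0.05)(-0.20)] = 0.1600
  C_13 = (-0.20)(-0.05) − (0.80)(-0.20) = 0.1700
  C_21 = −[(-0.15)(0.75) − (-0.15)(-0.05)] = 0.1200
  C_22 = (1.00)(0.75) − (-0.15)(-0.20) = 0.7200
  C_23 = −[(1.00)(-0.05) − (-0.15)(-0.20)] = 0.0800
  C_31 = (-0.15)(-0.05) − (-0.15)(0.80) = 0.1275
  C_32 = −[(1.00)(-0.05) − (-0.15)(-0.20)] = 0.0800
  C_33 = (1.00)(0.80) − (-0.15)(-0.20) = 0.7700
det(I−A) = Σ_j (I−A)_1j·C_1j = (1.00)(0.5975) + (-0.15)(0.1600) + (-0.15)(0.1700) = 0.5480
adj(I−A) = Cᵀ =
  [ 0.5975   0.1200   0.1275]
  [ 0.1600   0.7200   0.0800]
  [ 0.1700   0.0800   0.7700]
(I − A)⁻¹ = adj(I−A) / det(I−A) ≈
  [   1.0903     0.2190     0.2327]
  [   0.2920     1.3139     0.1460]
  [   0.3102     0.1460     1.4051]
x = (I − A)⁻¹ d = adj(I−A)·d / det(I−A), with det(I−A) = 0.5480:
  x_1 = (0.5975·700 + 0.1200·575 + 0.1275·425) / 0.5480 = 541.4375 / 0.5480 ≈ 988.025
  x_2 = (0.1600·700 + 0.7200·575 + 0.0800·425) / 0.5480 = 560.00 / 0.5480 ≈ 1021.898
  x_3 = (0.1700·700 + 0.0800·575 + 0.7700·425) / 0.5480 = 492.25 / 0.5480 ≈ 898.266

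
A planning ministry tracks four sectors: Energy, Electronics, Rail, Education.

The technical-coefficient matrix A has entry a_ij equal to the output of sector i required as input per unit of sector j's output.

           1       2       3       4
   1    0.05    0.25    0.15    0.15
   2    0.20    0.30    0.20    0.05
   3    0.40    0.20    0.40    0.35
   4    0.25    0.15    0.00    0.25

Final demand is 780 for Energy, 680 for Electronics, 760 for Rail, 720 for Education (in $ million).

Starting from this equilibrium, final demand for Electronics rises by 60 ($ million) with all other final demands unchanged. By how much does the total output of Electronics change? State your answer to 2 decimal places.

Δx_2 = 141.28

I − A =
  [   0.95    -0.25    -0.15    -0.15]
  [  -0.20     0.70    -0.20    -0.05]
  [  -0.40    -0.20     0.60    -0.35]
  [  -0.25    -0.15     0.00     0.75]
Compute the cofactors C_ij = (−1)^(i+j)·(3×3 minor ij) of I−A; the adjugate is their transpose:
adj(I−A) = Cᵀ =
  [ 0.270000   0.156375   0.119625   0.120250]
  [ 0.175000   0.346875   0.159375   0.132500]
  [ 0.311250   0.290750   0.420250   0.277750]
  [ 0.125000   0.121500   0.071750   0.263000]
det(I−A) = Σ_j (I−A)_1j·C_1j = (0.95)(0.270000) + (-0.25)(0.175000) + (-0.15)(0.311250) + (-0.15)(0.125000) = 0.1473125
(I − A)⁻¹ = adj(I−A) / det(I−A) ≈
  [   1.8328     1.0615     0.8120     0.8163]
  [   1.1880     2.3547     1.0819     0.8994]
  [   2.1129     1.9737     2.8528     1.8854]
  [   0.8485     0.8248     0.4871     1.7853]
Δx = (I − A)⁻¹ Δd with Δd having +60 in the Electronics component and 0 elsewhere.
So Δx_2 = L_22 · (+60), where L_22 = adj(I−A)_22 / det(I−A) = 0.346875 / 0.1473125.
Δx_2 = 0.346875 × (+60) / 0.1473125 = 20.8125 / 0.1473125 ≈ 141.28.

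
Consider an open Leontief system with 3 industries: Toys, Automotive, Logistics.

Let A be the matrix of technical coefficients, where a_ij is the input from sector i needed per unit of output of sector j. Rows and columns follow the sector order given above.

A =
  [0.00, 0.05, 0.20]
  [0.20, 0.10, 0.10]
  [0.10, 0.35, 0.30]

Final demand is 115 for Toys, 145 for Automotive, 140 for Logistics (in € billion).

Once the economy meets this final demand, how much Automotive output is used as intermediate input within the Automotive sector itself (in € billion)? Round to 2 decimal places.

I − A =
  [   1.00    -0.05    -0.20]
  [  -0.20     0.90    -0.10]
  [  -0.10    -0.35     0.70]
Cofactors of I−A, C_ij = (−1)^(i+j)·(minor ij) (rows/columns in the sector order above):
  C_11 = (0.90)(0.70) − (-0.10)(-0.35) = 0.5950
  C_12 = −[(-0.20)(0.70) − (-0.10)(-0.10)] = 0.1500
  C_13 = (-0.20)(-0.35) − (0.90)(-0.10) = 0.1600
  C_21 = −[(-0.05)(0.70) − (-0.20)(-0.35)] = 0.1050
  C_22 = (1.00)(0.70) − (-0.20)(-0.10) = 0.6800
  C_23 = −[(1.00)(-0.35) − (-0.05)(-0.10)] = 0.3550
  C_31 = (-0.05)(-0.10) − (-0.20)(0.90) = 0.1850
  C_32 = −[(1.00)(-0.10) − (-0.20)(-0.20)] = 0.1400
  C_33 = (1.00)(0.90) − (-0.05)(-0.20) = 0.8900
det(I−A) = Σ_j (I−A)_1j·C_1j = (1.00)(0.5950) + (-0.05)(0.1500) + (-0.20)(0.1600) = 0.5555
adj(I−A) = Cᵀ =
  [ 0.5950   0.1050   0.1850]
  [ 0.1500   0.6800   0.1400]
  [ 0.1600   0.3550   0.8900]
(I − A)⁻¹ = adj(I−A) / det(I−A) ≈
  [   1.0711     0.1890     0.3330]
  [   0.2700     1.2241     0.2520]
  [   0.2880     0.6391     1.6022]
First solve x = (I − A)⁻¹ d = adj(I−A)·d / det(I−A); in particular x_A = (0.1500·115 + 0.6800·145 + 0.1400·140) / 0.5555 = 135.45 / 0.5555 ≈ 243.8344.
Intermediate flow from A to A: z_AA = a_AA · x_A = 0.10 × 135.45 / 0.5555 = 13.545 / 0.5555 ≈ 24.38.

z_AA = 24.38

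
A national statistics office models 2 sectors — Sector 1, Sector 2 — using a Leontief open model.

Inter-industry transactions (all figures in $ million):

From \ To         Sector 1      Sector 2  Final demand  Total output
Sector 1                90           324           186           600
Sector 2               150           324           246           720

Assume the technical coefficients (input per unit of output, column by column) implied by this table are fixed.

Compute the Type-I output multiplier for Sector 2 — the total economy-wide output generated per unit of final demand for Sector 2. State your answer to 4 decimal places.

m_2 = 3.6620

Technical coefficients a_ij = z_ij / X_j:
  a_11 = 90/600 = 0.15, a_21 = 150/600 = 0.25
  a_12 = 324/720 = 0.45, a_22 = 324/720 = 0.45
I − A =
  [   0.85    -0.45]
  [  -0.25     0.55]
det(I−A) = (0.85)(0.55) − (-0.45)(-0.25) = 0.3550
adj(I−A) = [[0.55, 0.45], [0.25, 0.85]]
(I − A)⁻¹ = adj(I−A) / det(I−A) ≈
  [   1.54930     1.26761]
  [   0.70423     2.39437]
The output multiplier for sector j is the column-j sum of the Leontief inverse (I − A)⁻¹ = adj(I−A) / det(I−A).
Column 2 of adj(I−A): (0.45, 0.85); det(I−A) = 0.3550.
m_2 = (0.45 + 0.85) / 0.3550 = 1.30 / 0.3550 ≈ 3.6620.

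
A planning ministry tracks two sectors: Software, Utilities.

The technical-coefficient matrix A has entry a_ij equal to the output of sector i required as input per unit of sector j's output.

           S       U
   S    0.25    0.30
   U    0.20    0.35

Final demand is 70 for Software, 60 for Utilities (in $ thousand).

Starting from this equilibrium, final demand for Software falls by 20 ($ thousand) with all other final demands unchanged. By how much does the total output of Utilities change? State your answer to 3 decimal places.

Δx_U = -9.357

I − A =
  [   0.75    -0.30]
  [  -0.20     0.65]
det(I−A) = (0.75)(0.65) − (-0.30)(-0.20) = 0.4275
adj(I−A) = [[0.65, 0.30], [0.20, 0.75]]
(I − A)⁻¹ = adj(I−A) / det(I−A) ≈
  [   1.5205     0.7018]
  [   0.4678     1.7544]
Δx = (I − A)⁻¹ Δd with Δd having -20 in the Software component and 0 elsewhere.
So Δx_U = L_US · (-20), where L_US = adj(I−A)_US / det(I−A) = 0.20 / 0.4275.
Δx_U = 0.20 × (-20) / 0.4275 = -4.00 / 0.4275 ≈ -9.357.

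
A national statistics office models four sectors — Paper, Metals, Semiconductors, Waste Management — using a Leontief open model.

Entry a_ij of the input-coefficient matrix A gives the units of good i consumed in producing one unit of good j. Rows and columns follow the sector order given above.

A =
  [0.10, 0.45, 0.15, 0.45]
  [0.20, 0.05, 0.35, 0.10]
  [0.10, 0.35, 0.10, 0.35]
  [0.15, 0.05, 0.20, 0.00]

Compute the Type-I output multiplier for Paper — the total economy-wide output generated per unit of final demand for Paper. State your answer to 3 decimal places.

I − A =
  [   0.90    -0.45    -0.15    -0.45]
  [  -0.20     0.95    -0.35    -0.10]
  [  -0.10    -0.35     0.90    -0.35]
  [  -0.15    -0.05    -0.20     1.00]
Compute the cofactors C_ij = (−1)^(i+j)·(3×3 minor ij) of I−A; the adjugate is their transpose:
adj(I−A) = Cᵀ =
  [ 0.648375   0.480375   0.401625   0.480375]
  [ 0.234875   0.654375   0.359625   0.297000]
  [ 0.223125   0.378000   0.685125   0.378000]
  [ 0.153625   0.180375   0.215250   0.537750]
det(I−A) = Σ_j (I−A)_1j·C_1j = (0.90)(0.648375) + (-0.45)(0.234875) + (-0.15)(0.223125) + (-0.45)(0.153625) = 0.37524375
(I − A)⁻¹ = adj(I−A) / det(I−A) ≈
  [   1.7279     1.2802     1.0703     1.2802]
  [   0.6259     1.7439     0.9584     0.7915]
  [   0.5946     1.0073     1.8258     1.0073]
  [   0.4094     0.4807     0.5736     1.4331]
The output multiplier for sector j is the column-j sum of the Leontief inverse (I − A)⁻¹ = adj(I−A) / det(I−A).
Column P of adj(I−A): (0.648375, 0.234875, 0.223125, 0.153625); det(I−A) = 0.37524375.
m_P = (0.648375 + 0.234875 + 0.223125 + 0.153625) / 0.37524375 = 1.26 / 0.37524375 ≈ 3.358.

m_P = 3.358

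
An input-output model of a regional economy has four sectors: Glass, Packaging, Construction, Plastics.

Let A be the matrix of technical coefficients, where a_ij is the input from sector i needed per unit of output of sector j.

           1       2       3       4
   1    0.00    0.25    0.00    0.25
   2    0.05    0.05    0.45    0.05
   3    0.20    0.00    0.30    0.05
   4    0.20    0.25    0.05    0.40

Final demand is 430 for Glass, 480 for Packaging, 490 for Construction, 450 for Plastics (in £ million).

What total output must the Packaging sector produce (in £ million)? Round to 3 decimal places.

I − A =
  [   1.00    -0.25     0.00    -0.25]
  [  -0.05     0.95    -0.45    -0.05]
  [  -0.20     0.00     0.70    -0.05]
  [  -0.20    -0.25    -0.05     0.60]
Compute the cofactors C_ij = (−1)^(i+j)·(3×3 minor ij) of I−A; the adjugate is their transpose:
adj(I−A) = Cᵀ =
  [ 0.382250   0.148125   0.108125   0.180625]
  [ 0.086875   0.380000   0.250625   0.088750]
  [ 0.121625   0.057500   0.496875   0.096875]
  [ 0.173750   0.212500   0.181875   0.633750]
det(I−A) = Σ_j (I−A)_1j·C_1j = (1.00)(0.382250) + (-0.25)(0.086875) + (0.00)(0.121625) + (-0.25)(0.173750) = 0.31709375
(I − A)⁻¹ = adj(I−A) / det(I−A) ≈
  [   1.2055     0.4671     0.3410     0.5696]
  [   0.2740     1.1984     0.7904     0.2799]
  [   0.3836     0.1813     1.5670     0.3055]
  [   0.5479     0.6701     0.5736     1.9986]
x = (I − A)⁻¹ d = adj(I−A)·d / det(I−A), with det(I−A) = 0.31709375:
  x_1 = (0.382250·430 + 0.148125·480 + 0.108125·490 + 0.180625·450) / 0.31709375 = 369.73 / 0.31709375 ≈ 1165.996
  x_2 = (0.086875·430 + 0.380000·480 + 0.250625·490 + 0.088750·450) / 0.31709375 = 382.50 / 0.31709375 ≈ 1206.268
  x_3 = (0.121625·430 + 0.057500·480 + 0.496875·490 + 0.096875·450) / 0.31709375 = 366.96125 / 0.31709375 ≈ 1157.264
  x_4 = (0.173750·430 + 0.212500·480 + 0.181875·490 + 0.633750·450) / 0.31709375 = 551.01875 / 0.31709375 ≈ 1737.716

x_2 = 1206.268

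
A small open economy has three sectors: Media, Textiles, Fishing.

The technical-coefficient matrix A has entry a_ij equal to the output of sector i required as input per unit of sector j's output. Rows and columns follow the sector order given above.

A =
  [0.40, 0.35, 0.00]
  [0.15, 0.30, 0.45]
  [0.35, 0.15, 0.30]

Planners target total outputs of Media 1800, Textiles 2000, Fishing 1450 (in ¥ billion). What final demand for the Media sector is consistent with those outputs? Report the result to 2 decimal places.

d_1 = 380.00

I − A =
  [   0.60    -0.35     0.00]
  [  -0.15     0.70    -0.45]
  [  -0.35    -0.15     0.70]
d = (I − A) x:
  d_1 = (+0.60)·1800 + (-0.35)·2000 + (+0.00)·1450 = 380.00
  d_2 = (-0.15)·1800 + (+0.70)·2000 + (-0.45)·1450 = 477.50
  d_3 = (-0.35)·1800 + (-0.15)·2000 + (+0.70)·1450 = 85.00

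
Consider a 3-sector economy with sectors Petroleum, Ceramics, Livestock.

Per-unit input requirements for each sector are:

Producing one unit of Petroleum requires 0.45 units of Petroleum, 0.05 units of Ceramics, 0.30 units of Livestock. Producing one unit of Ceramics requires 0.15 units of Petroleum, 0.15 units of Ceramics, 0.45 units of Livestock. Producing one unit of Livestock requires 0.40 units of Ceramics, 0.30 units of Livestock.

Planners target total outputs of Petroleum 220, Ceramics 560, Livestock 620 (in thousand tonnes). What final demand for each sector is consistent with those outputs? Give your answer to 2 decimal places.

I − A =
  [   0.55    -0.15     0.00]
  [  -0.05     0.85    -0.40]
  [  -0.30    -0.45     0.70]
d = (I − A) x:
  d_P = (+0.55)·220 + (-0.15)·560 + (+0.00)·620 = 37.00
  d_C = (-0.05)·220 + (+0.85)·560 + (-0.40)·620 = 217.00
  d_L = (-0.30)·220 + (-0.45)·560 + (+0.70)·620 = 116.00

d_P = 37.00, d_C = 217.00, d_L = 116.00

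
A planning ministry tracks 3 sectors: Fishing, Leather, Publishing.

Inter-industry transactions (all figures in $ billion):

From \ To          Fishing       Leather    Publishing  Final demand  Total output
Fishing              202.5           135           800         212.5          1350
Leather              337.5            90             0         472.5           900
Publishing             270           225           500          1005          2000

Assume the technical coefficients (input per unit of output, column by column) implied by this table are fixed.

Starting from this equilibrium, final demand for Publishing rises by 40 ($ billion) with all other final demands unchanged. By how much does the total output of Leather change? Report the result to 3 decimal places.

Δx_2 = 8.916

Technical coefficients a_ij = z_ij / X_j:
  a_11 = 202.5/1350 = 0.15, a_21 = 337.5/1350 = 0.25, a_31 = 270/1350 = 0.20
  a_12 = 135/900 = 0.15, a_22 = 90/900 = 0.10, a_32 = 225/900 = 0.25
  a_13 = 800/2000 = 0.40, a_23 = 0/2000 = 0.00, a_33 = 500/2000 = 0.25
I − A =
  [   0.85    -0.15    -0.40]
  [  -0.25     0.90     0.00]
  [  -0.20    -0.25     0.75]
Cofactors of I−A, C_ij = (−1)^(i+j)·(minor ij) (rows/columns in the sector order above):
  C_11 = (0.90)(0.75) − (0.00)(-0.25) = 0.6750
  C_12 = −[(-0.25)(0.75) − (0.00)(-0.20)] = 0.1875
  C_13 = (-0.25)(-0.25) − (0.90)(-0.20) = 0.2425
  C_21 = −[(-0.15)(0.75) − (-0.40)(-0.25)] = 0.2125
  C_22 = (0.85)(0.75) − (-0.40)(-0.20) = 0.5575
  C_23 = −[(0.85)(-0.25) − (-0.15)(-0.20)] = 0.2425
  C_31 = (-0.15)(0.00) − (-0.40)(0.90) = 0.3600
  C_32 = −[(0.85)(0.00) − (-0.40)(-0.25)] = 0.1000
  C_33 = (0.85)(0.90) − (-0.15)(-0.25) = 0.7275
det(I−A) = Σ_j (I−A)_1j·C_1j = (0.85)(0.6750) + (-0.15)(0.1875) + (-0.40)(0.2425) = 0.448625
adj(I−A) = Cᵀ =
  [ 0.6750   0.2125   0.3600]
  [ 0.1875   0.5575   0.1000]
  [ 0.2425   0.2425   0.7275]
(I − A)⁻¹ = adj(I−A) / det(I−A) ≈
  [   1.5046     0.4737     0.8025]
  [   0.4179     1.2427     0.2229]
  [   0.5405     0.5405     1.6216]
Δx = (I − A)⁻¹ Δd with Δd having +40 in the Publishing component and 0 elsewhere.
So Δx_2 = L_23 · (+40), where L_23 = adj(I−A)_23 / det(I−A) = 0.1000 / 0.448625.
Δx_2 = 0.1000 × (+40) / 0.448625 = 4.00 / 0.448625 ≈ 8.916.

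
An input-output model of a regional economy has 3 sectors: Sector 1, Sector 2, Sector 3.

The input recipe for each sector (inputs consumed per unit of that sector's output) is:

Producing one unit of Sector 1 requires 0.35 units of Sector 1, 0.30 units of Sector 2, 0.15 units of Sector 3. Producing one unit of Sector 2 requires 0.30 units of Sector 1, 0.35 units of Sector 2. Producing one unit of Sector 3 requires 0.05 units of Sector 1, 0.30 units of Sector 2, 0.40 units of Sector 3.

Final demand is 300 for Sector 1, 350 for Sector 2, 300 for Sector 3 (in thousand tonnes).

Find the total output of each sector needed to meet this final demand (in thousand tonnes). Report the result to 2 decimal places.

x_1 = 1196.69, x_2 = 1459.63, x_3 = 799.17

I − A =
  [   0.65    -0.30    -0.05]
  [  -0.30     0.65    -0.30]
  [  -0.15     0.00     0.60]
Cofactors of I−A, C_ij = (−1)^(i+j)·(minor ij) (rows/columns in the sector order above):
  C_11 = (0.65)(0.60) − (-0.30)(0.00) = 0.3900
  C_12 = −[(-0.30)(0.60) − (-0.30)(-0.15)] = 0.2250
  C_13 = (-0.30)(0.00) − (0.65)(-0.15) = 0.0975
  C_21 = −[(-0.30)(0.60) − (-0.05)(0.00)] = 0.1800
  C_22 = (0.65)(0.60) − (-0.05)(-0.15) = 0.3825
  C_23 = −[(0.65)(0.00) − (-0.30)(-0.15)] = 0.0450
  C_31 = (-0.30)(-0.30) − (-0.05)(0.65) = 0.1225
  C_32 = −[(0.65)(-0.30) − (-0.05)(-0.30)] = 0.2100
  C_33 = (0.65)(0.65) − (-0.30)(-0.30) = 0.3325
det(I−A) = Σ_j (I−A)_1j·C_1j = (0.65)(0.3900) + (-0.30)(0.2250) + (-0.05)(0.0975) = 0.181125
adj(I−A) = Cᵀ =
  [ 0.3900   0.1800   0.1225]
  [ 0.2250   0.3825   0.2100]
  [ 0.0975   0.0450   0.3325]
(I − A)⁻¹ = adj(I−A) / det(I−A) ≈
  [   2.1532     0.9938     0.6763]
  [   1.2422     2.1118     1.1594]
  [   0.5383     0.2484     1.8357]
x = (I − A)⁻¹ d = adj(I−A)·d / det(I−A), with det(I−A) = 0.181125:
  x_1 = (0.3900·300 + 0.1800·350 + 0.1225·300) / 0.181125 = 216.75 / 0.181125 ≈ 1196.69
  x_2 = (0.2250·300 + 0.3825·350 + 0.2100·300) / 0.181125 = 264.375 / 0.181125 ≈ 1459.63
  x_3 = (0.0975·300 + 0.0450·350 + 0.3325·300) / 0.181125 = 144.75 / 0.181125 ≈ 799.17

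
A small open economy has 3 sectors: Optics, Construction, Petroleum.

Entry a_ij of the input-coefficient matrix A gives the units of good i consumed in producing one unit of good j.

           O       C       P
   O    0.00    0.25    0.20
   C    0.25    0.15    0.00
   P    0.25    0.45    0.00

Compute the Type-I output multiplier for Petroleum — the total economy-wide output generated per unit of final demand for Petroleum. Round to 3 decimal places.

m_P = 1.394

I − A =
  [   1.00    -0.25    -0.20]
  [  -0.25     0.85     0.00]
  [  -0.25    -0.45     1.00]
Cofactors of I−A, C_ij = (−1)^(i+j)·(minor ij) (rows/columns in the sector order above):
  C_11 = (0.85)(1.00) − (0.00)(-0.45) = 0.8500
  C_12 = −[(-0.25)(1.00) − (0.00)(-0.25)] = 0.2500
  C_13 = (-0.25)(-0.45) − (0.85)(-0.25) = 0.3250
  C_21 = −[(-0.25)(1.00) − (-0.20)(-0.45)] = 0.3400
  C_22 = (1.00)(1.00) − (-0.20)(-0.25) = 0.9500
  C_23 = −[(1.00)(-0.45) − (-0.25)(-0.25)] = 0.5125
  C_31 = (-0.25)(0.00) − (-0.20)(0.85) = 0.1700
  C_32 = −[(1.00)(0.00) − (-0.20)(-0.25)] = 0.0500
  C_33 = (1.00)(0.85) − (-0.25)(-0.25) = 0.7875
det(I−A) = Σ_j (I−A)_1j·C_1j = (1.00)(0.8500) + (-0.25)(0.2500) + (-0.20)(0.3250) = 0.7225
adj(I−A) = Cᵀ =
  [ 0.8500   0.3400   0.1700]
  [ 0.2500   0.9500   0.0500]
  [ 0.3250   0.5125   0.7875]
(I − A)⁻¹ = adj(I−A) / det(I−A) ≈
  [   1.1765     0.4706     0.2353]
  [   0.3460     1.3149     0.0692]
  [   0.4498     0.7093     1.0900]
The output multiplier for sector j is the column-j sum of the Leontief inverse (I − A)⁻¹ = adj(I−A) / det(I−A).
Column P of adj(I−A): (0.1700, 0.0500, 0.7875); det(I−A) = 0.7225.
m_P = (0.1700 + 0.0500 + 0.7875) / 0.7225 = 1.0075 / 0.7225 ≈ 1.394.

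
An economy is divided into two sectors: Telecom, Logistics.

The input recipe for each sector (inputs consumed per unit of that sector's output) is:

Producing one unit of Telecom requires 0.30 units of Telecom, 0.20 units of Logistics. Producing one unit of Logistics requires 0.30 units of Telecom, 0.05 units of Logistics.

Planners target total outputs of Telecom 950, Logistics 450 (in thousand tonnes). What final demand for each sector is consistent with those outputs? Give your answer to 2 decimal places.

d_1 = 530.00, d_2 = 237.50

I − A =
  [   0.70    -0.30]
  [  -0.20     0.95]
d = (I − A) x:
  d_1 = (+0.70)·950 + (-0.30)·450 = 530.00
  d_2 = (-0.20)·950 + (+0.95)·450 = 237.50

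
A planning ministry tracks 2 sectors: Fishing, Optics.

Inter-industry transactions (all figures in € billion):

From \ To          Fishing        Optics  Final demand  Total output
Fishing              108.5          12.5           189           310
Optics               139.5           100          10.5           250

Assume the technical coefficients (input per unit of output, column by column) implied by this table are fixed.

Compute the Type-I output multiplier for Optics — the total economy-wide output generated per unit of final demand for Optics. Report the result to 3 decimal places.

m_2 = 1.905

Technical coefficients a_ij = z_ij / X_j:
  a_11 = 108.5/310 = 0.35, a_21 = 139.5/310 = 0.45
  a_12 = 12.5/250 = 0.05, a_22 = 100/250 = 0.40
I − A =
  [   0.65    -0.05]
  [  -0.45     0.60]
det(I−A) = (0.65)(0.60) − (-0.05)(-0.45) = 0.3675
adj(I−A) = [[0.60, 0.05], [0.45, 0.65]]
(I − A)⁻¹ = adj(I−A) / det(I−A) ≈
  [   1.6327     0.1361]
  [   1.2245     1.7687]
The output multiplier for sector j is the column-j sum of the Leontief inverse (I − A)⁻¹ = adj(I−A) / det(I−A).
Column 2 of adj(I−A): (0.05, 0.65); det(I−A) = 0.3675.
m_2 = (0.05 + 0.65) / 0.3675 = 0.70 / 0.3675 ≈ 1.905.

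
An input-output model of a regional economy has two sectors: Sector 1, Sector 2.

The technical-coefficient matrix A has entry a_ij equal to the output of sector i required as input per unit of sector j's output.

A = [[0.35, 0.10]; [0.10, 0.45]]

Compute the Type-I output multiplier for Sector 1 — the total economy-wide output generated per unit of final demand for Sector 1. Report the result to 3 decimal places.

I − A =
  [   0.65    -0.10]
  [  -0.10     0.55]
det(I−A) = (0.65)(0.55) − (-0.10)(-0.10) = 0.3475
adj(I−A) = [[0.55, 0.10], [0.10, 0.65]]
(I − A)⁻¹ = adj(I−A) / det(I−A) ≈
  [   1.5827     0.2878]
  [   0.2878     1.8705]
The output multiplier for sector j is the column-j sum of the Leontief inverse (I − A)⁻¹ = adj(I−A) / det(I−A).
Column 1 of adj(I−A): (0.55, 0.10); det(I−A) = 0.3475.
m_1 = (0.55 + 0.10) / 0.3475 = 0.65 / 0.3475 ≈ 1.871.

m_1 = 1.871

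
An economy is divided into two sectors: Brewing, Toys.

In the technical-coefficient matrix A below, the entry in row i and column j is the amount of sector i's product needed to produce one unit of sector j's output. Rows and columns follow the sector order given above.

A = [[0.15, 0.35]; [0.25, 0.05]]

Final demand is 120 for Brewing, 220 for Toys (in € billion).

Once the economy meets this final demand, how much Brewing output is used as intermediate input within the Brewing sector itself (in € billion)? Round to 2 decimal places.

z_11 = 39.79

I − A =
  [   0.85    -0.35]
  [  -0.25     0.95]
det(I−A) = (0.85)(0.95) − (-0.35)(-0.25) = 0.7200
adj(I−A) = [[0.95, 0.35], [0.25, 0.85]]
(I − A)⁻¹ = adj(I−A) / det(I−A) ≈
  [   1.3194     0.4861]
  [   0.3472     1.1806]
First solve x = (I − A)⁻¹ d = adj(I−A)·d / det(I−A); in particular x_1 = (0.95·120 + 0.35·220) / 0.7200 = 191.00 / 0.7200 ≈ 265.2778.
Intermediate flow from 1 to 1: z_11 = a_11 · x_1 = 0.15 × 191.00 / 0.7200 = 28.65 / 0.7200 ≈ 39.79.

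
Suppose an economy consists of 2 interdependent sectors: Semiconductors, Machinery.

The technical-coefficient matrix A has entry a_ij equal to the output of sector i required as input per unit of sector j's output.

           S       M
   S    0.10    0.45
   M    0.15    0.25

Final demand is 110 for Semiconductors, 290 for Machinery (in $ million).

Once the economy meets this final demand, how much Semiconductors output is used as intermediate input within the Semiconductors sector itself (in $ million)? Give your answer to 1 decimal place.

I − A =
  [   0.90    -0.45]
  [  -0.15     0.75]
det(I−A) = (0.90)(0.75) − (-0.45)(-0.15) = 0.6075
adj(I−A) = [[0.75, 0.45], [0.15, 0.90]]
(I − A)⁻¹ = adj(I−A) / det(I−A) ≈
  [   1.2346     0.7407]
  [   0.2469     1.4815]
First solve x = (I − A)⁻¹ d = adj(I−A)·d / det(I−A); in particular x_S = (0.75·110 + 0.45·290) / 0.6075 = 213.00 / 0.6075 ≈ 350.617.
Intermediate flow from S to S: z_SS = a_SS · x_S = 0.10 × 213.00 / 0.6075 = 21.30 / 0.6075 ≈ 35.1.

z_SS = 35.1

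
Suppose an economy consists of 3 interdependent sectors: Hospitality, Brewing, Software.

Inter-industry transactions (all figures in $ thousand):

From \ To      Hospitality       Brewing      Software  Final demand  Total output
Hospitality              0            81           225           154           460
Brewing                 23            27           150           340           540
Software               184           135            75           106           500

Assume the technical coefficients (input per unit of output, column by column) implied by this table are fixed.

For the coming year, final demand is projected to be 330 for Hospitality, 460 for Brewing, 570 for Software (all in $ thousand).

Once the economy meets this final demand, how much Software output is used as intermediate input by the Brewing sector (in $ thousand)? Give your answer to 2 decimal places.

z_32 = 256.66

Technical coefficients a_ij = z_ij / X_j:
  a_11 = 0/460 = 0.00, a_21 = 23/460 = 0.05, a_31 = 184/460 = 0.40
  a_12 = 81/540 = 0.15, a_22 = 27/540 = 0.05, a_32 = 135/540 = 0.25
  a_13 = 225/500 = 0.45, a_23 = 150/500 = 0.30, a_33 = 75/500 = 0.15
I − A =
  [   1.00    -0.15    -0.45]
  [  -0.05     0.95    -0.30]
  [  -0.40    -0.25     0.85]
Cofactors of I−A, C_ij = (−1)^(i+j)·(minor ij) (rows/columns in the sector order above):
  C_11 = (0.95)(0.85) − (-0.30)(-0.25) = 0.7325
  C_12 = −[(-0.05)(0.85) − (-0.30)(-0.40)] = 0.1625
  C_13 = (-0.05)(-0.25) − (0.95)(-0.40) = 0.3925
  C_21 = −[(-0.15)(0.85) − (-0.45)(-0.25)] = 0.2400
  C_22 = (1.00)(0.85) − (-0.45)(-0.40) = 0.6700
  C_23 = −[(1.00)(-0.25) − (-0.15)(-0.40)] = 0.3100
  C_31 = (-0.15)(-0.30) − (-0.45)(0.95) = 0.4725
  C_32 = −[(1.00)(-0.30) − (-0.45)(-0.05)] = 0.3225
  C_33 = (1.00)(0.95) − (-0.15)(-0.05) = 0.9425
det(I−A) = Σ_j (I−A)_1j·C_1j = (1.00)(0.7325) + (-0.15)(0.1625) + (-0.45)(0.3925) = 0.5315
adj(I−A) = Cᵀ =
  [ 0.7325   0.2400   0.4725]
  [ 0.1625   0.6700   0.3225]
  [ 0.3925   0.3100   0.9425]
(I − A)⁻¹ = adj(I−A) / det(I−A) ≈
  [   1.3782     0.4516     0.8890]
  [   0.3057     1.2606     0.6068]
  [   0.7385     0.5833     1.7733]
First solve x = (I − A)⁻¹ d = adj(I−A)·d / det(I−A); in particular x_2 = (0.1625·330 + 0.6700·460 + 0.3225·570) / 0.5315 = 545.65 / 0.5315 ≈ 1026.6228.
Intermediate flow from 3 to 2: z_32 = a_32 · x_2 = 0.25 × 545.65 / 0.5315 = 136.4125 / 0.5315 ≈ 256.66.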